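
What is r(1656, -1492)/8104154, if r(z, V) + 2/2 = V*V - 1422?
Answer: 2224641/8104154 ≈ 0.27451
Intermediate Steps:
r(z, V) = -1423 + V**2 (r(z, V) = -1 + (V*V - 1422) = -1 + (V**2 - 1422) = -1 + (-1422 + V**2) = -1423 + V**2)
r(1656, -1492)/8104154 = (-1423 + (-1492)**2)/8104154 = (-1423 + 2226064)*(1/8104154) = 2224641*(1/8104154) = 2224641/8104154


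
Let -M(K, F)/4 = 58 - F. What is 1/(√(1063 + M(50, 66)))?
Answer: √1095/1095 ≈ 0.030220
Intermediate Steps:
M(K, F) = -232 + 4*F (M(K, F) = -4*(58 - F) = -232 + 4*F)
1/(√(1063 + M(50, 66))) = 1/(√(1063 + (-232 + 4*66))) = 1/(√(1063 + (-232 + 264))) = 1/(√(1063 + 32)) = 1/(√1095) = √1095/1095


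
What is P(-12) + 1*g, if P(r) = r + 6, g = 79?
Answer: 73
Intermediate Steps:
P(r) = 6 + r
P(-12) + 1*g = (6 - 12) + 1*79 = -6 + 79 = 73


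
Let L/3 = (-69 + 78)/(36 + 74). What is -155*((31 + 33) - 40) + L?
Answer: -409173/110 ≈ -3719.8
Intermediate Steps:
L = 27/110 (L = 3*((-69 + 78)/(36 + 74)) = 3*(9/110) = 27/110 ≈ 0.24545)
-155*((31 + 33) - 40) + L = -155*((31 + 33) - 40) + 27/110 = -155*(64 - 40) + 27/110 = -155*24 + 27/110 = -3720 + 27/110 = -409173/110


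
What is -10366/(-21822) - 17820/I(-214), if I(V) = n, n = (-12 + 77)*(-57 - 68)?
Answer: 47309179/17730375 ≈ 2.6683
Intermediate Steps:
n = -8125 (n = 65*(-125) = -8125)
I(V) = -8125
-10366/(-21822) - 17820/I(-214) = -10366/(-21822) - 17820/(-8125) = -10366*(-1/21822) - 17820*(-1/8125) = 5183/10911 + 3564/1625 = 47309179/17730375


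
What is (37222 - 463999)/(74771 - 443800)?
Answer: 426777/369029 ≈ 1.1565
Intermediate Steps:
(37222 - 463999)/(74771 - 443800) = -426777/(-369029) = -426777*(-1/369029) = 426777/369029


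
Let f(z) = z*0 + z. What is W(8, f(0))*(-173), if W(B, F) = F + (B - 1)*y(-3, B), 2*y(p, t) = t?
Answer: -4844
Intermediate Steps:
y(p, t) = t/2
f(z) = z (f(z) = 0 + z = z)
W(B, F) = F + B*(-1 + B)/2 (W(B, F) = F + (B - 1)*(B/2) = F + (-1 + B)*(B/2) = F + B*(-1 + B)/2)
W(8, f(0))*(-173) = (0 + (½)*8² - ½*8)*(-173) = (0 + (½)*64 - 4)*(-173) = (0 + 32 - 4)*(-173) = 28*(-173) = -4844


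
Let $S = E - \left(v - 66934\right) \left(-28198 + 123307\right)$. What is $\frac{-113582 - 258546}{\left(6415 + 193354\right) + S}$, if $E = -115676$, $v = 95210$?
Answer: $\frac{372128}{2689217991} \approx 0.00013838$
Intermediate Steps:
$S = -2689417760$ ($S = -115676 - \left(95210 - 66934\right) \left(-28198 + 123307\right) = -115676 - 28276 \cdot 95109 = -115676 - 2689302084 = -2689417760$)
$\frac{-113582 - 258546}{\left(6415 + 193354\right) + S} = \frac{-113582 - 258546}{\left(6415 + 193354\right) - 2689417760} = - \frac{372128}{199769 - 2689417760} = - \frac{372128}{-2689217991} = \left(-372128\right) \left(- \frac{1}{2689217991}\right) = \frac{372128}{2689217991}$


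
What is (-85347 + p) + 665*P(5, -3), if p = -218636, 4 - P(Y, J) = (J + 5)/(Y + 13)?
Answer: -2712572/9 ≈ -3.0140e+5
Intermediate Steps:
P(Y, J) = 4 - (5 + J)/(13 + Y) (P(Y, J) = 4 - (J + 5)/(Y + 13) = 4 - (5 + J)/(13 + Y))
(-85347 + p) + 665*P(5, -3) = (-85347 - 218636) + 665*((47 - 1*(-3) + 4*5)/(13 + 5)) = -303983 + 665*((47 + 3 + 20)/18) = -303983 + 665*((1/18)*70) = -303983 + 665*(35/9) = -303983 + 23275/9 = -2712572/9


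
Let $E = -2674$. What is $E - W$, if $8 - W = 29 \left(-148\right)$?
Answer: $-6974$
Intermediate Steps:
$W = 4300$ ($W = 8 - 29 \left(-148\right) = 8 - -4292 = 8 + 4292 = 4300$)
$E - W = -2674 - 4300 = -6974$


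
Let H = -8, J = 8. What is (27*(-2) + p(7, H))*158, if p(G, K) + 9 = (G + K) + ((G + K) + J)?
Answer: -9006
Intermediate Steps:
p(G, K) = -1 + 2*G + 2*K (p(G, K) = -9 + ((G + K) + ((G + K) + 8)) = -9 + ((G + K) + (8 + G + K)) = -9 + (8 + 2*G + 2*K) = -1 + 2*G + 2*K)
(27*(-2) + p(7, H))*158 = (27*(-2) + (-1 + 2*7 + 2*(-8)))*158 = (-54 + (-1 + 14 - 16))*158 = (-54 - 3)*158 = -57*158 = -9006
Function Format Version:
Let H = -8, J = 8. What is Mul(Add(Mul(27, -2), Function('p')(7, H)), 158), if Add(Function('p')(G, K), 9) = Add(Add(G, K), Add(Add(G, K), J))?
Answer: -9006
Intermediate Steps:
Function('p')(G, K) = Add(-1, Mul(2, G), Mul(2, K)) (Function('p')(G, K) = Add(-9, Add(Add(G, K), Add(Add(G, K), 8))) = Add(-9, Add(Add(G, K), Add(8, G, K))) = Add(-9, Add(8, Mul(2, G), Mul(2, K))) = Add(-1, Mul(2, G), Mul(2, K)))
Mul(Add(Mul(27, -2), Function('p')(7, H)), 158) = Mul(Add(Mul(27, -2), Add(-1, Mul(2, 7), Mul(2, -8))), 158) = Mul(Add(-54, Add(-1, 14, -16)), 158) = Mul(Add(-54, -3), 158) = Mul(-57, 158) = -9006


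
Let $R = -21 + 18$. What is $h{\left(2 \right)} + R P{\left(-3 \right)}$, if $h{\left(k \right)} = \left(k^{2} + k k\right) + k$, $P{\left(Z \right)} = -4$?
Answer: $22$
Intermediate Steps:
$h{\left(k \right)} = k + 2 k^{2}$ ($h{\left(k \right)} = \left(k^{2} + k^{2}\right) + k = 2 k^{2} + k = k + 2 k^{2}$)
$R = -3$
$h{\left(2 \right)} + R P{\left(-3 \right)} = 2 \left(1 + 2 \cdot 2\right) - -12 = 2 \left(1 + 4\right) + 12 = 2 \cdot 5 + 12 = 10 + 12 = 22$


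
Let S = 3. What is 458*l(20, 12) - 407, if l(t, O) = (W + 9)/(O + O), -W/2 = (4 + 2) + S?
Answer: -2315/4 ≈ -578.75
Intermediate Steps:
W = -18 (W = -2*((4 + 2) + 3) = -2*(6 + 3) = -2*9 = -18)
l(t, O) = -9/(2*O) (l(t, O) = (-18 + 9)/(O + O) = -9*1/(2*O) = -9/(2*O))
458*l(20, 12) - 407 = 458*(-9/2/12) - 407 = 458*(-9/2*1/12) - 407 = 458*(-3/8) - 407 = -687/4 - 407 = -2315/4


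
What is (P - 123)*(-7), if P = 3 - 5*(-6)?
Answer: 630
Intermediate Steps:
P = 33 (P = 3 + 30 = 33)
(P - 123)*(-7) = (33 - 123)*(-7) = -90*(-7) = 630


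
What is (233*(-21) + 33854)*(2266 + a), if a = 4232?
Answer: 188188578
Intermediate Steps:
(233*(-21) + 33854)*(2266 + a) = (233*(-21) + 33854)*(2266 + 4232) = (-4893 + 33854)*6498 = 28961*6498 = 188188578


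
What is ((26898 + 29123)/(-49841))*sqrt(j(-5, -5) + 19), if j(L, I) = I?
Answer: -56021*sqrt(14)/49841 ≈ -4.2056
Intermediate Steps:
((26898 + 29123)/(-49841))*sqrt(j(-5, -5) + 19) = ((26898 + 29123)/(-49841))*sqrt(-5 + 19) = (56021*(-1/49841))*sqrt(14) = -56021*sqrt(14)/49841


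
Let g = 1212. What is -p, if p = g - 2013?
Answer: 801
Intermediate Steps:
p = -801 (p = 1212 - 2013 = -801)
-p = -1*(-801) = 801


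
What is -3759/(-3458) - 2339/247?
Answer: -4141/494 ≈ -8.3826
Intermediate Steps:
-3759/(-3458) - 2339/247 = -3759*(-1/3458) - 2339*1/247 = 537/494 - 2339/247 = -4141/494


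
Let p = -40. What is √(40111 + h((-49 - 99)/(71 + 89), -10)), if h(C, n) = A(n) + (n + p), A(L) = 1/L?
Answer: √4006090/10 ≈ 200.15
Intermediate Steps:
h(C, n) = -40 + n + 1/n (h(C, n) = 1/n + (n - 40) = 1/n + (-40 + n) = -40 + n + 1/n)
√(40111 + h((-49 - 99)/(71 + 89), -10)) = √(40111 + (-40 - 10 + 1/(-10))) = √(40111 + (-40 - 10 - ⅒)) = √(40111 - 501/10) = √(400609/10) = √4006090/10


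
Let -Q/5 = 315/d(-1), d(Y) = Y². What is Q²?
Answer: 2480625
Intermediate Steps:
Q = -1575 (Q = -1575/((-1)²) = -1575/1 = -1575 ≈ -1575.0)
Q² = (-1575)² = 2480625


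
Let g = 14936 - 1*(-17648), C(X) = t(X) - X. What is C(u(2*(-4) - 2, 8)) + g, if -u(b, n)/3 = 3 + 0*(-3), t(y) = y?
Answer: 32584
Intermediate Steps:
u(b, n) = -9 (u(b, n) = -3*(3 + 0*(-3)) = -3*(3 + 0) = -3*3 = -9)
C(X) = 0 (C(X) = X - X = 0)
g = 32584 (g = 14936 + 17648 = 32584)
C(u(2*(-4) - 2, 8)) + g = 0 + 32584 = 32584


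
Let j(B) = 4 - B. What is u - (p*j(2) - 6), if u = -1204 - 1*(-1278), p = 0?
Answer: 80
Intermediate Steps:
u = 74 (u = -1204 + 1278 = 74)
u - (p*j(2) - 6) = 74 - (0*(4 - 1*2) - 6) = 74 - (0*(4 - 2) - 6) = 74 - (0*2 - 6) = 74 - (0 - 6) = 74 - 1*(-6) = 74 + 6 = 80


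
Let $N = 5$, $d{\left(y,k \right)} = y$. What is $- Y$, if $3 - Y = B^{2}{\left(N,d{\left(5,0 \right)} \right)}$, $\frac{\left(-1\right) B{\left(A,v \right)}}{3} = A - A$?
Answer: $-3$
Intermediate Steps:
$B{\left(A,v \right)} = 0$ ($B{\left(A,v \right)} = - 3 \left(A - A\right) = \left(-3\right) 0 = 0$)
$Y = 3$ ($Y = 3 - 0^{2} = 3 - 0 = 3 + 0 = 3$)
$- Y = \left(-1\right) 3 = -3$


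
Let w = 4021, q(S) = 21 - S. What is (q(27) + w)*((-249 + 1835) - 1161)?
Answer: 1706375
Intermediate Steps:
(q(27) + w)*((-249 + 1835) - 1161) = ((21 - 1*27) + 4021)*((-249 + 1835) - 1161) = ((21 - 27) + 4021)*(1586 - 1161) = (-6 + 4021)*425 = 4015*425 = 1706375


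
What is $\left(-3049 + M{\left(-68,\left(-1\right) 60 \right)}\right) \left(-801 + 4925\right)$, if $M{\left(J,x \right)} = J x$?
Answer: $4251844$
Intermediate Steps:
$\left(-3049 + M{\left(-68,\left(-1\right) 60 \right)}\right) \left(-801 + 4925\right) = \left(-3049 - 68 \left(\left(-1\right) 60\right)\right) \left(-801 + 4925\right) = \left(-3049 - -4080\right) 4124 = \left(-3049 + 4080\right) 4124 = 1031 \cdot 4124 = 4251844$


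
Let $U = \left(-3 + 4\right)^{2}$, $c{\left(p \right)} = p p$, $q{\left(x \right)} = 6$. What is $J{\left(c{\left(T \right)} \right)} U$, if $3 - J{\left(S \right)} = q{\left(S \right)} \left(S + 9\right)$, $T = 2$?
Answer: $-75$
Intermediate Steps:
$c{\left(p \right)} = p^{2}$
$J{\left(S \right)} = -51 - 6 S$ ($J{\left(S \right)} = 3 - 6 \left(S + 9\right) = 3 - 6 \left(9 + S\right) = 3 - \left(54 + 6 S\right) = -51 - 6 S$)
$U = 1$ ($U = 1^{2} = 1$)
$J{\left(c{\left(T \right)} \right)} U = \left(-51 - 6 \cdot 2^{2}\right) 1 = \left(-51 - 24\right) 1 = \left(-75\right) 1 = -75$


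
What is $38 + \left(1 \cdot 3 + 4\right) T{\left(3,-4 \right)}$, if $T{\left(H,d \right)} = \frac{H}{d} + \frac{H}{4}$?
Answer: $38$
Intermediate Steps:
$T{\left(H,d \right)} = \frac{H}{4} + \frac{H}{d}$ ($T{\left(H,d \right)} = \frac{H}{d} + H \frac{1}{4} = \frac{H}{d} + \frac{H}{4} = \frac{H}{4} + \frac{H}{d}$)
$38 + \left(1 \cdot 3 + 4\right) T{\left(3,-4 \right)} = 38 + \left(1 \cdot 3 + 4\right) \left(\frac{1}{4} \cdot 3 + \frac{3}{-4}\right) = 38 + \left(3 + 4\right) \left(\frac{3}{4} + 3 \left(- \frac{1}{4}\right)\right) = 38 + 7 \left(\frac{3}{4} - \frac{3}{4}\right) = 38 + 7 \cdot 0 = 38 + 0 = 38$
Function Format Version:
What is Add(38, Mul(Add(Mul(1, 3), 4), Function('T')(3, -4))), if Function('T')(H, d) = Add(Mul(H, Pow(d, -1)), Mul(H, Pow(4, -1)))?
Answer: 38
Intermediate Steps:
Function('T')(H, d) = Add(Mul(Rational(1, 4), H), Mul(H, Pow(d, -1))) (Function('T')(H, d) = Add(Mul(H, Pow(d, -1)), Mul(H, Rational(1, 4))) = Add(Mul(H, Pow(d, -1)), Mul(Rational(1, 4), H)) = Add(Mul(Rational(1, 4), H), Mul(H, Pow(d, -1))))
Add(38, Mul(Add(Mul(1, 3), 4), Function('T')(3, -4))) = Add(38, Mul(Add(Mul(1, 3), 4), Add(Mul(Rational(1, 4), 3), Mul(3, Pow(-4, -1))))) = Add(38, Mul(Add(3, 4), Add(Rational(3, 4), Mul(3, Rational(-1, 4))))) = Add(38, Mul(7, Add(Rational(3, 4), Rational(-3, 4)))) = Add(38, Mul(7, 0)) = Add(38, 0) = 38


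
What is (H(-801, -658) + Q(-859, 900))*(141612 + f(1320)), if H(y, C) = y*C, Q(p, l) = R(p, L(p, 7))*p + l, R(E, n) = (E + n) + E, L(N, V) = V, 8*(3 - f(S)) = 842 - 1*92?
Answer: 1130871967095/4 ≈ 2.8272e+11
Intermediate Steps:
f(S) = -363/4 (f(S) = 3 - (842 - 1*92)/8 = 3 - (842 - 92)/8 = 3 - 1/8*750 = 3 - 375/4 = -363/4)
R(E, n) = n + 2*E
Q(p, l) = l + p*(7 + 2*p) (Q(p, l) = (7 + 2*p)*p + l = p*(7 + 2*p) + l = l + p*(7 + 2*p))
H(y, C) = C*y
(H(-801, -658) + Q(-859, 900))*(141612 + f(1320)) = (-658*(-801) + (900 - 859*(7 + 2*(-859))))*(141612 - 363/4) = (527058 + (900 - 859*(7 - 1718)))*(566085/4) = (527058 + (900 - 859*(-1711)))*(566085/4) = (527058 + (900 + 1469749))*(566085/4) = (527058 + 1470649)*(566085/4) = 1997707*(566085/4) = 1130871967095/4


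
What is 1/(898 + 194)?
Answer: 1/1092 ≈ 0.00091575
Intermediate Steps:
1/(898 + 194) = 1/1092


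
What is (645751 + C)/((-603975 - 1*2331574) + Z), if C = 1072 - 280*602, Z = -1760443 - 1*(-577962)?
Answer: -478263/4118030 ≈ -0.11614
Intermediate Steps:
Z = -1182481 (Z = -1760443 + 577962 = -1182481)
C = -167488 (C = 1072 - 168560 = -167488)
(645751 + C)/((-603975 - 1*2331574) + Z) = (645751 - 167488)/((-603975 - 1*2331574) - 1182481) = 478263/((-603975 - 2331574) - 1182481) = 478263/(-2935549 - 1182481) = 478263/(-4118030) = 478263*(-1/4118030) = -478263/4118030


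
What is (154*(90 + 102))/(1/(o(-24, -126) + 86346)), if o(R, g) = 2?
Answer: 2553137664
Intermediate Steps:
(154*(90 + 102))/(1/(o(-24, -126) + 86346)) = (154*(90 + 102))/(1/(2 + 86346)) = (154*192)/(1/86348) = 29568/(1/86348) = 29568*86348 = 2553137664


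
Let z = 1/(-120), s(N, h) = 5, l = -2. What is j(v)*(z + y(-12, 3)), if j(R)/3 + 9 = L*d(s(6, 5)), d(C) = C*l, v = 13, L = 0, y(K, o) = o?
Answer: -3231/40 ≈ -80.775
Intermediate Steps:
d(C) = -2*C (d(C) = C*(-2) = -2*C)
z = -1/120 ≈ -0.0083333
j(R) = -27 (j(R) = -27 + 3*(0*(-2*5)) = -27 + 3*(0*(-10)) = -27 + 3*0 = -27 + 0 = -27)
j(v)*(z + y(-12, 3)) = -27*(-1/120 + 3) = -27*359/120 = -3231/40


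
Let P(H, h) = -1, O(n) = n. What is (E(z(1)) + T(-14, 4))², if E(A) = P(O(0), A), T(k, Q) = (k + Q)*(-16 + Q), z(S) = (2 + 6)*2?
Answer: 14161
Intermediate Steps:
z(S) = 16 (z(S) = 8*2 = 16)
T(k, Q) = (-16 + Q)*(Q + k) (T(k, Q) = (Q + k)*(-16 + Q) = (-16 + Q)*(Q + k))
E(A) = -1
(E(z(1)) + T(-14, 4))² = (-1 + (4² - 16*4 - 16*(-14) + 4*(-14)))² = (-1 + (16 - 64 + 224 - 56))² = (-1 + 120)² = 119² = 14161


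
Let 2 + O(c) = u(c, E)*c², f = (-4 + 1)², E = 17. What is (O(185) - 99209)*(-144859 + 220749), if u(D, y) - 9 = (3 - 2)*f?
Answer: 39222911710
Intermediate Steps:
f = 9 (f = (-3)² = 9)
u(D, y) = 18 (u(D, y) = 9 + (3 - 2)*9 = 9 + 1*9 = 9 + 9 = 18)
O(c) = -2 + 18*c²
(O(185) - 99209)*(-144859 + 220749) = ((-2 + 18*185²) - 99209)*(-144859 + 220749) = ((-2 + 18*34225) - 99209)*75890 = ((-2 + 616050) - 99209)*75890 = (616048 - 99209)*75890 = 516839*75890 = 39222911710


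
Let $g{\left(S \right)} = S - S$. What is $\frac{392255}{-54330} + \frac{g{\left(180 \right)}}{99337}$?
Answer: $- \frac{78451}{10866} \approx -7.2199$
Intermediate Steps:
$g{\left(S \right)} = 0$
$\frac{392255}{-54330} + \frac{g{\left(180 \right)}}{99337} = \frac{392255}{-54330} + \frac{0}{99337} = 392255 \left(- \frac{1}{54330}\right) + 0 \cdot \frac{1}{99337} = - \frac{78451}{10866} + 0 = - \frac{78451}{10866}$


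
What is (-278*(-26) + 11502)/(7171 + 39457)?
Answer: 9365/23314 ≈ 0.40169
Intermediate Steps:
(-278*(-26) + 11502)/(7171 + 39457) = (7228 + 11502)/46628 = 18730*(1/46628) = 9365/23314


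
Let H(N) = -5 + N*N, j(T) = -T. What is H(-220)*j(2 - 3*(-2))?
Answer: -387160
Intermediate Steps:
H(N) = -5 + N²
H(-220)*j(2 - 3*(-2)) = (-5 + (-220)²)*(-(2 - 3*(-2))) = (-5 + 48400)*(-(2 + 6)) = 48395*(-1*8) = 48395*(-8) = -387160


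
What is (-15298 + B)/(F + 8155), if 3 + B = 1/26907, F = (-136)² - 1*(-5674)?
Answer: -411704006/869768775 ≈ -0.47335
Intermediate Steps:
F = 24170 (F = 18496 + 5674 = 24170)
B = -80720/26907 (B = -3 + 1/26907 = -80720/26907 ≈ -3.0000)
(-15298 + B)/(F + 8155) = (-15298 - 80720/26907)/(24170 + 8155) = -411704006/26907/32325 = -411704006/26907*1/32325 = -411704006/869768775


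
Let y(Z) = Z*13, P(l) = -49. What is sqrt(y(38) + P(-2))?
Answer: sqrt(445) ≈ 21.095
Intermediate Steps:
y(Z) = 13*Z
sqrt(y(38) + P(-2)) = sqrt(13*38 - 49) = sqrt(494 - 49) = sqrt(445)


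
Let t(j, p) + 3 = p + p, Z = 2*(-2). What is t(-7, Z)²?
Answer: 121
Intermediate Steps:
Z = -4
t(j, p) = -3 + 2*p (t(j, p) = -3 + (p + p) = -3 + 2*p)
t(-7, Z)² = (-3 + 2*(-4))² = (-3 - 8)² = (-11)² = 121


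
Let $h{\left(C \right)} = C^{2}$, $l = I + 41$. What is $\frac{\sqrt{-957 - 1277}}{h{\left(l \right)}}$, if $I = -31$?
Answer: $\frac{i \sqrt{2234}}{100} \approx 0.47265 i$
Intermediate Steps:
$l = 10$ ($l = -31 + 41 = 10$)
$\frac{\sqrt{-957 - 1277}}{h{\left(l \right)}} = \frac{\sqrt{-957 - 1277}}{10^{2}} = \frac{\sqrt{-2234}}{100} = i \sqrt{2234} \cdot \frac{1}{100} = \frac{i \sqrt{2234}}{100}$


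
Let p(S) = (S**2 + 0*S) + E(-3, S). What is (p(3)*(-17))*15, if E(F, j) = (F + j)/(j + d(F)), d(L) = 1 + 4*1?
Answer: -2295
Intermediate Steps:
d(L) = 5 (d(L) = 1 + 4 = 5)
E(F, j) = (F + j)/(5 + j) (E(F, j) = (F + j)/(j + 5) = (F + j)/(5 + j))
p(S) = S**2 + (-3 + S)/(5 + S) (p(S) = (S**2 + 0*S) + (-3 + S)/(5 + S) = (S**2 + 0) + (-3 + S)/(5 + S) = S**2 + (-3 + S)/(5 + S))
(p(3)*(-17))*15 = (((-3 + 3 + 3**2*(5 + 3))/(5 + 3))*(-17))*15 = (((-3 + 3 + 9*8)/8)*(-17))*15 = (((-3 + 3 + 72)/8)*(-17))*15 = (((1/8)*72)*(-17))*15 = (9*(-17))*15 = -153*15 = -2295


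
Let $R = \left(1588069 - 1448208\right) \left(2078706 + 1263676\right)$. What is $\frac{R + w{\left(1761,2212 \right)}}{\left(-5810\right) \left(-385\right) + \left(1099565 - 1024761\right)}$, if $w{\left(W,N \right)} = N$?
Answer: $\frac{233734445557}{1155827} \approx 2.0222 \cdot 10^{5}$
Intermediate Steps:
$R = 467468888902$ ($R = 139861 \cdot 3342382 = 467468888902$)
$\frac{R + w{\left(1761,2212 \right)}}{\left(-5810\right) \left(-385\right) + \left(1099565 - 1024761\right)} = \frac{467468888902 + 2212}{\left(-5810\right) \left(-385\right) + \left(1099565 - 1024761\right)} = \frac{467468891114}{2236850 + \left(1099565 - 1024761\right)} = \frac{467468891114}{2236850 + 74804} = \frac{467468891114}{2311654} = 467468891114 \cdot \frac{1}{2311654} = \frac{233734445557}{1155827}$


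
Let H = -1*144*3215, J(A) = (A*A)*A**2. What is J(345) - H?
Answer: 14167413585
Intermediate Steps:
J(A) = A**4 (J(A) = A**2*A**2 = A**4)
H = -462960 (H = -144*3215 = -462960)
J(345) - H = 345**4 - 1*(-462960) = 14166950625 + 462960 = 14167413585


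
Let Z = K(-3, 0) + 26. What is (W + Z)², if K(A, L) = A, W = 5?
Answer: 784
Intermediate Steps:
Z = 23 (Z = -3 + 26 = 23)
(W + Z)² = (5 + 23)² = 28² = 784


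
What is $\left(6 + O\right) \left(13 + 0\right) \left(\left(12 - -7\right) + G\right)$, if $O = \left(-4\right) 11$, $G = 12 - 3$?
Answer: $-13832$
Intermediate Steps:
$G = 9$
$O = -44$
$\left(6 + O\right) \left(13 + 0\right) \left(\left(12 - -7\right) + G\right) = \left(6 - 44\right) \left(13 + 0\right) \left(\left(12 - -7\right) + 9\right) = \left(-38\right) 13 \left(\left(12 + 7\right) + 9\right) = - 494 \left(19 + 9\right) = \left(-494\right) 28 = -13832$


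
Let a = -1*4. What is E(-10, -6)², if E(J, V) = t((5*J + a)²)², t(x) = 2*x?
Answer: 1156831381426176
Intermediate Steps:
a = -4
E(J, V) = 4*(-4 + 5*J)⁴ (E(J, V) = (2*(5*J - 4)²)² = (2*(-4 + 5*J)²)² = 4*(-4 + 5*J)⁴)
E(-10, -6)² = (4*(-4 + 5*(-10))⁴)² = (4*(-4 - 50)⁴)² = (4*(-54)⁴)² = (4*8503056)² = 34012224² = 1156831381426176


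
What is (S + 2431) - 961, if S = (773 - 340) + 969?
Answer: 2872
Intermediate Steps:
S = 1402 (S = 433 + 969 = 1402)
(S + 2431) - 961 = (1402 + 2431) - 961 = 3833 - 961 = 2872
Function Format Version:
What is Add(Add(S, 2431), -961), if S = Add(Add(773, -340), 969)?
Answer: 2872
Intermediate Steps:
S = 1402 (S = Add(433, 969) = 1402)
Add(Add(S, 2431), -961) = Add(Add(1402, 2431), -961) = Add(3833, -961) = 2872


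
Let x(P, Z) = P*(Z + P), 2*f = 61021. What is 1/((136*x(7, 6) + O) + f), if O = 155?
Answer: 2/86083 ≈ 2.3233e-5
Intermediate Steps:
f = 61021/2 (f = (1/2)*61021 = 61021/2 ≈ 30511.)
x(P, Z) = P*(P + Z)
1/((136*x(7, 6) + O) + f) = 1/((136*(7*(7 + 6)) + 155) + 61021/2) = 1/((136*(7*13) + 155) + 61021/2) = 1/((136*91 + 155) + 61021/2) = 1/((12376 + 155) + 61021/2) = 1/(12531 + 61021/2) = 1/(86083/2) = 2/86083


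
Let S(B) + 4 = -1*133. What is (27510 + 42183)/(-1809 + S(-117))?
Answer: -69693/1946 ≈ -35.813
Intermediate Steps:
S(B) = -137 (S(B) = -4 - 1*133 = -4 - 133 = -137)
(27510 + 42183)/(-1809 + S(-117)) = (27510 + 42183)/(-1809 - 137) = 69693/(-1946) = 69693*(-1/1946) = -69693/1946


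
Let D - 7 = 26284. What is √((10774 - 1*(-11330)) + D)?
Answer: √48395 ≈ 219.99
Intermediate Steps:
D = 26291 (D = 7 + 26284 = 26291)
√((10774 - 1*(-11330)) + D) = √((10774 - 1*(-11330)) + 26291) = √((10774 + 11330) + 26291) = √(22104 + 26291) = √48395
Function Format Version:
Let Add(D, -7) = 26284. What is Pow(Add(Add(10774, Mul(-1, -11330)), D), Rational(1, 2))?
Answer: Pow(48395, Rational(1, 2)) ≈ 219.99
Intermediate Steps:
D = 26291 (D = Add(7, 26284) = 26291)
Pow(Add(Add(10774, Mul(-1, -11330)), D), Rational(1, 2)) = Pow(Add(Add(10774, Mul(-1, -11330)), 26291), Rational(1, 2)) = Pow(Add(Add(10774, 11330), 26291), Rational(1, 2)) = Pow(Add(22104, 26291), Rational(1, 2)) = Pow(48395, Rational(1, 2))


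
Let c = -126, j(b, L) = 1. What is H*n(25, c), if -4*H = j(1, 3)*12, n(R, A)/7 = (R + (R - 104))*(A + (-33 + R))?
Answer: -151956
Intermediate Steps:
n(R, A) = 7*(-104 + 2*R)*(-33 + A + R) (n(R, A) = 7*((R + (R - 104))*(A + (-33 + R))) = 7*((R + (-104 + R))*(-33 + A + R)) = 7*((-104 + 2*R)*(-33 + A + R)) = 7*(-104 + 2*R)*(-33 + A + R))
H = -3 (H = -12/4 = -1/4*12 = -3)
H*n(25, c) = -3*(24024 - 1190*25 - 728*(-126) + 14*25**2 + 14*(-126)*25) = -3*(24024 - 29750 + 91728 + 14*625 - 44100) = -3*(24024 - 29750 + 91728 + 8750 - 44100) = -3*50652 = -151956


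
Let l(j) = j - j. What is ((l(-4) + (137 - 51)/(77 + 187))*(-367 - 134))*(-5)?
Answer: 35905/44 ≈ 816.02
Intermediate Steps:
l(j) = 0
((l(-4) + (137 - 51)/(77 + 187))*(-367 - 134))*(-5) = ((0 + (137 - 51)/(77 + 187))*(-367 - 134))*(-5) = ((0 + 86/264)*(-501))*(-5) = ((0 + 86*(1/264))*(-501))*(-5) = ((0 + 43/132)*(-501))*(-5) = ((43/132)*(-501))*(-5) = -7181/44*(-5) = 35905/44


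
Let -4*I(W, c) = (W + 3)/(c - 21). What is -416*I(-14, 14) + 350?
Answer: 3594/7 ≈ 513.43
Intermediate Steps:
I(W, c) = -(3 + W)/(4*(-21 + c)) (I(W, c) = -(W + 3)/(4*(c - 21)) = -(3 + W)/(4*(-21 + c)))
-416*I(-14, 14) + 350 = -104*(-3 - 1*(-14))/(-21 + 14) + 350 = -104*(-3 + 14)/(-7) + 350 = -104*(-1)*11/7 + 350 = -416*(-11/28) + 350 = 1144/7 + 350 = 3594/7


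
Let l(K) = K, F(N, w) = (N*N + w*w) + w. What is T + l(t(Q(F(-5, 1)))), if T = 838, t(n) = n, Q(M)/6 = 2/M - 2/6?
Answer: 7528/9 ≈ 836.44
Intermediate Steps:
F(N, w) = w + N² + w² (F(N, w) = (N² + w²) + w = w + N² + w²)
Q(M) = -2 + 12/M (Q(M) = 6*(2/M - 2/6) = 6*(2/M - 2*⅙) = 6*(2/M - ⅓) = 6*(-⅓ + 2/M) = -2 + 12/M)
T + l(t(Q(F(-5, 1)))) = 838 + (-2 + 12/(1 + (-5)² + 1²)) = 838 + (-2 + 12/(1 + 25 + 1)) = 838 + (-2 + 12/27) = 838 + (-2 + 12*(1/27)) = 838 + (-2 + 4/9) = 838 - 14/9 = 7528/9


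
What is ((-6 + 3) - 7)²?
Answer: 100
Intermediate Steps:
((-6 + 3) - 7)² = (-3 - 7)² = (-10)² = 100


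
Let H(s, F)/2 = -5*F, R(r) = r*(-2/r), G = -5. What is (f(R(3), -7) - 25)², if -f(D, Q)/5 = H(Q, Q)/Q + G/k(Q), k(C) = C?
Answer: 22500/49 ≈ 459.18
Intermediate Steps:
R(r) = -2
H(s, F) = -10*F (H(s, F) = 2*(-5*F) = -10*F)
f(D, Q) = 50 + 25/Q (f(D, Q) = -5*((-10*Q)/Q - 5/Q) = -5*(-10 - 5/Q) = 50 + 25/Q)
(f(R(3), -7) - 25)² = ((50 + 25/(-7)) - 25)² = ((50 + 25*(-⅐)) - 25)² = ((50 - 25/7) - 25)² = (325/7 - 25)² = (150/7)² = 22500/49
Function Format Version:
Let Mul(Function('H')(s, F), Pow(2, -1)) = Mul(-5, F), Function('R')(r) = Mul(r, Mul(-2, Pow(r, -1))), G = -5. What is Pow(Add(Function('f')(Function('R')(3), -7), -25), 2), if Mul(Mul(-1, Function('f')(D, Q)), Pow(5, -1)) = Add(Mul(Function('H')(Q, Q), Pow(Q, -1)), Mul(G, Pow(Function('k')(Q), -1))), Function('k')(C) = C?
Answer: Rational(22500, 49) ≈ 459.18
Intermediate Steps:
Function('R')(r) = -2
Function('H')(s, F) = Mul(-10, F) (Function('H')(s, F) = Mul(2, Mul(-5, F)) = Mul(-10, F))
Function('f')(D, Q) = Add(50, Mul(25, Pow(Q, -1))) (Function('f')(D, Q) = Mul(-5, Add(Mul(Mul(-10, Q), Pow(Q, -1)), Mul(-5, Pow(Q, -1)))) = Mul(-5, Add(-10, Mul(-5, Pow(Q, -1)))) = Add(50, Mul(25, Pow(Q, -1))))
Pow(Add(Function('f')(Function('R')(3), -7), -25), 2) = Pow(Add(Add(50, Mul(25, Pow(-7, -1))), -25), 2) = Pow(Add(Add(50, Mul(25, Rational(-1, 7))), -25), 2) = Pow(Add(Add(50, Rational(-25, 7)), -25), 2) = Pow(Add(Rational(325, 7), -25), 2) = Pow(Rational(150, 7), 2) = Rational(22500, 49)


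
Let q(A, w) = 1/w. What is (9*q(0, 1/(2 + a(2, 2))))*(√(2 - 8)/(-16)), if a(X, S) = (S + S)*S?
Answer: -45*I*√6/8 ≈ -13.778*I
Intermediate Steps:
a(X, S) = 2*S² (a(X, S) = (2*S)*S = 2*S²)
(9*q(0, 1/(2 + a(2, 2))))*(√(2 - 8)/(-16)) = (9/(1/(2 + 2*2²)))*(√(2 - 8)/(-16)) = (9/(1/(2 + 2*4)))*(√(-6)*(-1/16)) = (9/(1/(2 + 8)))*((I*√6)*(-1/16)) = (9/(1/10))*(-I*√6/16) = (9/(⅒))*(-I*√6/16) = (9*10)*(-I*√6/16) = 90*(-I*√6/16) = -45*I*√6/8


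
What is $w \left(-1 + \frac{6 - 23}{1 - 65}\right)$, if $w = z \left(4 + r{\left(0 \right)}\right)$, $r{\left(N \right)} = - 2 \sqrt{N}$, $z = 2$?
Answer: $- \frac{47}{8} \approx -5.875$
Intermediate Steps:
$w = 8$ ($w = 2 \left(4 - 2 \sqrt{0}\right) = 2 \left(4 - 0\right) = 2 \left(4 + 0\right) = 2 \cdot 4 = 8$)
$w \left(-1 + \frac{6 - 23}{1 - 65}\right) = 8 \left(-1 + \frac{6 - 23}{1 - 65}\right) = 8 \left(-1 - \frac{17}{-64}\right) = 8 \left(-1 - - \frac{17}{64}\right) = 8 \left(-1 + \frac{17}{64}\right) = 8 \left(- \frac{47}{64}\right) = - \frac{47}{8}$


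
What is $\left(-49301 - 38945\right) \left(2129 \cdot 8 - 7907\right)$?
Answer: $-805244750$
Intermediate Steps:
$\left(-49301 - 38945\right) \left(2129 \cdot 8 - 7907\right) = - 88246 \left(17032 - 7907\right) = \left(-88246\right) 9125 = -805244750$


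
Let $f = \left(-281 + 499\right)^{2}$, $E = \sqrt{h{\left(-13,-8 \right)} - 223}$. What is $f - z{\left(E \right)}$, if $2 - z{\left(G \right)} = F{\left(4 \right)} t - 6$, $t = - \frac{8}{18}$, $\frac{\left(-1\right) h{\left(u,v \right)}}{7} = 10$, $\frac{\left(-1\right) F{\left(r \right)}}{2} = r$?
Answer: $\frac{427676}{9} \approx 47520.0$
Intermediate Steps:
$F{\left(r \right)} = - 2 r$
$h{\left(u,v \right)} = -70$ ($h{\left(u,v \right)} = \left(-7\right) 10 = -70$)
$E = i \sqrt{293}$ ($E = \sqrt{-70 - 223} = \sqrt{-293} = i \sqrt{293} \approx 17.117 i$)
$t = - \frac{4}{9}$ ($t = \left(-8\right) \frac{1}{18} = - \frac{4}{9} \approx -0.44444$)
$f = 47524$ ($f = 218^{2} = 47524$)
$z{\left(G \right)} = \frac{40}{9}$ ($z{\left(G \right)} = 2 - \left(\left(-2\right) 4 \left(- \frac{4}{9}\right) - 6\right) = 2 - \left(\left(-8\right) \left(- \frac{4}{9}\right) - 6\right) = 2 - \left(\frac{32}{9} - 6\right) = 2 - - \frac{22}{9} = 2 + \frac{22}{9} = \frac{40}{9}$)
$f - z{\left(E \right)} = 47524 - \frac{40}{9} = \frac{427676}{9}$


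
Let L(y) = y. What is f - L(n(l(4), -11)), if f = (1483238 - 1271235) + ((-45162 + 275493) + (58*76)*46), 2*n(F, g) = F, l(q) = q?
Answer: 645100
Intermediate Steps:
n(F, g) = F/2
f = 645102 (f = 212003 + (230331 + 4408*46) = 212003 + (230331 + 202768) = 212003 + 433099 = 645102)
f - L(n(l(4), -11)) = 645102 - 4/2 = 645102 - 1*2 = 645102 - 2 = 645100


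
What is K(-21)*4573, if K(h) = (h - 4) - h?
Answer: -18292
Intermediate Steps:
K(h) = -4 (K(h) = (-4 + h) - h = -4)
K(-21)*4573 = -4*4573 = -18292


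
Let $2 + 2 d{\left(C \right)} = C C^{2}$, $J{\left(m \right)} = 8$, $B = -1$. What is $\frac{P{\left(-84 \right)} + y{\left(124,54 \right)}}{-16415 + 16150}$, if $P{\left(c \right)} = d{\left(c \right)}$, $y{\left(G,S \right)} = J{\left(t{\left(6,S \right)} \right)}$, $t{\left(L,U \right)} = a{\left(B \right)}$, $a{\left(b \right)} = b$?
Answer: $\frac{59269}{53} \approx 1118.3$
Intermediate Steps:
$t{\left(L,U \right)} = -1$
$y{\left(G,S \right)} = 8$
$d{\left(C \right)} = -1 + \frac{C^{3}}{2}$ ($d{\left(C \right)} = -1 + \frac{C C^{2}}{2} = -1 + \frac{C^{3}}{2}$)
$P{\left(c \right)} = -1 + \frac{c^{3}}{2}$
$\frac{P{\left(-84 \right)} + y{\left(124,54 \right)}}{-16415 + 16150} = \frac{\left(-1 + \frac{\left(-84\right)^{3}}{2}\right) + 8}{-16415 + 16150} = \frac{\left(-1 + \frac{1}{2} \left(-592704\right)\right) + 8}{-265} = \left(\left(-1 - 296352\right) + 8\right) \left(- \frac{1}{265}\right) = \left(-296353 + 8\right) \left(- \frac{1}{265}\right) = \left(-296345\right) \left(- \frac{1}{265}\right) = \frac{59269}{53}$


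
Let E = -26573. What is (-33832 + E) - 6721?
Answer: -67126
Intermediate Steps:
(-33832 + E) - 6721 = (-33832 - 26573) - 6721 = -60405 - 6721 = -67126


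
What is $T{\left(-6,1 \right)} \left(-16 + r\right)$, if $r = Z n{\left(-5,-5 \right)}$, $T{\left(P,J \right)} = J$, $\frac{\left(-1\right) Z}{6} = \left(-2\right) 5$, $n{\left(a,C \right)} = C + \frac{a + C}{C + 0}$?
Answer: $-196$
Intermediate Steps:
$n{\left(a,C \right)} = C + \frac{C + a}{C}$
$Z = 60$ ($Z = - 6 \left(\left(-2\right) 5\right) = \left(-6\right) \left(-10\right) = 60$)
$r = -180$ ($r = 60 \left(1 - 5 - \frac{5}{-5}\right) = 60 \left(1 - 5 - -1\right) = 60 \left(1 - 5 + 1\right) = 60 \left(-3\right) = -180$)
$T{\left(-6,1 \right)} \left(-16 + r\right) = 1 \left(-16 - 180\right) = 1 \left(-196\right) = -196$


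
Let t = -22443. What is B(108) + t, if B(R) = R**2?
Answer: -10779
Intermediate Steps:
B(108) + t = 108**2 - 22443 = 11664 - 22443 = -10779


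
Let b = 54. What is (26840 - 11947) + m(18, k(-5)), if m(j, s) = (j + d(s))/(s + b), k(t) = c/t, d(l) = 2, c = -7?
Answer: 4125461/277 ≈ 14893.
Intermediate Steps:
k(t) = -7/t
m(j, s) = (2 + j)/(54 + s) (m(j, s) = (j + 2)/(s + 54) = (2 + j)/(54 + s))
(26840 - 11947) + m(18, k(-5)) = (26840 - 11947) + (2 + 18)/(54 - 7/(-5)) = 14893 + 20/(54 - 7*(-⅕)) = 14893 + 20/(54 + 7/5) = 14893 + 20/(277/5) = 14893 + (5/277)*20 = 14893 + 100/277 = 4125461/277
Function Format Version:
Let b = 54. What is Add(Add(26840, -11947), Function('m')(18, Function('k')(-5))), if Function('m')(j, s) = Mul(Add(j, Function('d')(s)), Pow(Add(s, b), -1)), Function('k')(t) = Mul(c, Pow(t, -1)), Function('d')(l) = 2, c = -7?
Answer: Rational(4125461, 277) ≈ 14893.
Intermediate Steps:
Function('k')(t) = Mul(-7, Pow(t, -1))
Function('m')(j, s) = Mul(Pow(Add(54, s), -1), Add(2, j)) (Function('m')(j, s) = Mul(Add(j, 2), Pow(Add(s, 54), -1)) = Mul(Add(2, j), Pow(Add(54, s), -1)) = Mul(Pow(Add(54, s), -1), Add(2, j)))
Add(Add(26840, -11947), Function('m')(18, Function('k')(-5))) = Add(Add(26840, -11947), Mul(Pow(Add(54, Mul(-7, Pow(-5, -1))), -1), Add(2, 18))) = Add(14893, Mul(Pow(Add(54, Mul(-7, Rational(-1, 5))), -1), 20)) = Add(14893, Mul(Pow(Add(54, Rational(7, 5)), -1), 20)) = Add(14893, Mul(Pow(Rational(277, 5), -1), 20)) = Add(14893, Mul(Rational(5, 277), 20)) = Add(14893, Rational(100, 277)) = Rational(4125461, 277)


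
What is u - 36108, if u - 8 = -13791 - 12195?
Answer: -62086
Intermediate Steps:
u = -25978 (u = 8 + (-13791 - 12195) = 8 - 25986 = -25978)
u - 36108 = -25978 - 36108 = -62086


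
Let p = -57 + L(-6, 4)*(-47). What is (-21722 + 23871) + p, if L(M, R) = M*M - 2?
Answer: 494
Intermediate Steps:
L(M, R) = -2 + M² (L(M, R) = M² - 2 = -2 + M²)
p = -1655 (p = -57 + (-2 + (-6)²)*(-47) = -57 + (-2 + 36)*(-47) = -57 + 34*(-47) = -57 - 1598 = -1655)
(-21722 + 23871) + p = (-21722 + 23871) - 1655 = 2149 - 1655 = 494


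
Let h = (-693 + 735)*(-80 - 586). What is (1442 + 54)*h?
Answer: -41846112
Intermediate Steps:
h = -27972 (h = 42*(-666) = -27972)
(1442 + 54)*h = (1442 + 54)*(-27972) = 1496*(-27972) = -41846112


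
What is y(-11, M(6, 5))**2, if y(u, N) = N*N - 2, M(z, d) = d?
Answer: 529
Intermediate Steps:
y(u, N) = -2 + N**2 (y(u, N) = N**2 - 2 = -2 + N**2)
y(-11, M(6, 5))**2 = (-2 + 5**2)**2 = (-2 + 25)**2 = 23**2 = 529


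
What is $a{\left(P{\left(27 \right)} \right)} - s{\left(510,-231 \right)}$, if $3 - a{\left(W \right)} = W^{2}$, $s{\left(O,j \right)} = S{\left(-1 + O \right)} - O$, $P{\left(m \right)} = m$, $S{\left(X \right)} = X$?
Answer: $-725$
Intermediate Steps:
$s{\left(O,j \right)} = -1$ ($s{\left(O,j \right)} = \left(-1 + O\right) - O = -1$)
$a{\left(W \right)} = 3 - W^{2}$
$a{\left(P{\left(27 \right)} \right)} - s{\left(510,-231 \right)} = \left(3 - 27^{2}\right) - -1 = \left(3 - 729\right) + 1 = -726 + 1 = -725$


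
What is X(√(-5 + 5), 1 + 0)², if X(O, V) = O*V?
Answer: 0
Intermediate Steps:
X(√(-5 + 5), 1 + 0)² = (√(-5 + 5)*(1 + 0))² = (√0*1)² = (0*1)² = 0² = 0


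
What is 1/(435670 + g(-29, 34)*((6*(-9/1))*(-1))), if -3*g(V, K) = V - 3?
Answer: 1/436246 ≈ 2.2923e-6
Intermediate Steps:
g(V, K) = 1 - V/3 (g(V, K) = -(V - 3)/3 = -(-3 + V)/3 = 1 - V/3)
1/(435670 + g(-29, 34)*((6*(-9/1))*(-1))) = 1/(435670 + (1 - ⅓*(-29))*((6*(-9/1))*(-1))) = 1/(435670 + (1 + 29/3)*((6*(-9*1))*(-1))) = 1/(435670 + 32*((6*(-9))*(-1))/3) = 1/(435670 + 32*(-54*(-1))/3) = 1/(435670 + (32/3)*54) = 1/(435670 + 576) = 1/436246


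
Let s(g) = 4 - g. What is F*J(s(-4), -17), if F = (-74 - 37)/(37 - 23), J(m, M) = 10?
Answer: -555/7 ≈ -79.286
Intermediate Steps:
F = -111/14 ≈ -7.9286
F*J(s(-4), -17) = -111/14*10 = -555/7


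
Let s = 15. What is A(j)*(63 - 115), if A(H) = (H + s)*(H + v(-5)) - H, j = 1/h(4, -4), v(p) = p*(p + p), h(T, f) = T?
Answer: -159341/4 ≈ -39835.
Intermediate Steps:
v(p) = 2*p² (v(p) = p*(2*p) = 2*p²)
j = ¼ (j = 1/4 = ¼ ≈ 0.25000)
A(H) = -H + (15 + H)*(50 + H) (A(H) = (H + 15)*(H + 2*(-5)²) - H = (15 + H)*(H + 2*25) - H = (15 + H)*(H + 50) - H = (15 + H)*(50 + H) - H = -H + (15 + H)*(50 + H))
A(j)*(63 - 115) = (750 + (¼)² + 64*(¼))*(63 - 115) = (750 + 1/16 + 16)*(-52) = (12257/16)*(-52) = -159341/4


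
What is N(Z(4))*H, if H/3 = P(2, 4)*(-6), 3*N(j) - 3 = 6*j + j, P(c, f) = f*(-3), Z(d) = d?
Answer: 2232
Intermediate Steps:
P(c, f) = -3*f
N(j) = 1 + 7*j/3 (N(j) = 1 + (6*j + j)/3 = 1 + (7*j)/3 = 1 + 7*j/3)
H = 216 (H = 3*(-3*4*(-6)) = 3*(-12*(-6)) = 3*72 = 216)
N(Z(4))*H = (1 + (7/3)*4)*216 = (1 + 28/3)*216 = (31/3)*216 = 2232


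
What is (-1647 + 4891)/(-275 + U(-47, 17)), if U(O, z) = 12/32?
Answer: -25952/2197 ≈ -11.812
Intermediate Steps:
U(O, z) = 3/8 (U(O, z) = 12*(1/32) = 3/8)
(-1647 + 4891)/(-275 + U(-47, 17)) = (-1647 + 4891)/(-275 + 3/8) = 3244/(-2197/8) = 3244*(-8/2197) = -25952/2197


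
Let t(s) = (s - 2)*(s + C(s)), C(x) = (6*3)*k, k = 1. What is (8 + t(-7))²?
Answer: 8281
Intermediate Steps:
C(x) = 18 (C(x) = (6*3)*1 = 18*1 = 18)
t(s) = (-2 + s)*(18 + s) (t(s) = (s - 2)*(s + 18) = (-2 + s)*(18 + s))
(8 + t(-7))² = (8 + (-36 + (-7)² + 16*(-7)))² = (8 + (-36 + 49 - 112))² = (8 - 99)² = (-91)² = 8281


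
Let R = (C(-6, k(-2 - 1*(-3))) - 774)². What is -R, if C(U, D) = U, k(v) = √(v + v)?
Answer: -608400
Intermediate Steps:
k(v) = √2*√v (k(v) = √(2*v) = √2*√v)
R = 608400 (R = (-6 - 774)² = (-780)² = 608400)
-R = -1*608400 = -608400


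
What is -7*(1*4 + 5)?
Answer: -63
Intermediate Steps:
-7*(1*4 + 5) = -7*(4 + 5) = -7*9 = -63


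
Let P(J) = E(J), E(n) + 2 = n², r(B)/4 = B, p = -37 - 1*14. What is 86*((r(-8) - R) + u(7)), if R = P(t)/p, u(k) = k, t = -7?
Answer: -105608/51 ≈ -2070.7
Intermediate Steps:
p = -51 (p = -37 - 14 = -51)
r(B) = 4*B
E(n) = -2 + n²
P(J) = -2 + J²
R = -47/51 (R = (-2 + (-7)²)/(-51) = (-2 + 49)*(-1/51) = 47*(-1/51) = -47/51 ≈ -0.92157)
86*((r(-8) - R) + u(7)) = 86*((4*(-8) - 1*(-47/51)) + 7) = 86*((-32 + 47/51) + 7) = 86*(-1585/51 + 7) = 86*(-1228/51) = -105608/51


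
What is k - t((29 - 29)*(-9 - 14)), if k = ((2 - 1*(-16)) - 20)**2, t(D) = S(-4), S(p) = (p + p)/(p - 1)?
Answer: 12/5 ≈ 2.4000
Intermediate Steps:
S(p) = 2*p/(-1 + p) (S(p) = (2*p)/(-1 + p) = 2*p/(-1 + p))
t(D) = 8/5 (t(D) = 2*(-4)/(-1 - 4) = 2*(-4)/(-5) = 2*(-4)*(-1/5) = 8/5)
k = 4 (k = ((2 + 16) - 20)**2 = (18 - 20)**2 = (-2)**2 = 4)
k - t((29 - 29)*(-9 - 14)) = 4 - 1*8/5 = 4 - 8/5 = 12/5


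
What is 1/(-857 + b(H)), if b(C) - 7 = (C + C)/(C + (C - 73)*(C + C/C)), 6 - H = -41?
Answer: -1201/1020944 ≈ -0.0011764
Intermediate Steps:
H = 47 (H = 6 - 1*(-41) = 6 + 41 = 47)
b(C) = 7 + 2*C/(C + (1 + C)*(-73 + C)) (b(C) = 7 + (C + C)/(C + (C - 73)*(C + C/C)) = 7 + (2*C)/(C + (-73 + C)*(C + 1)) = 7 + (2*C)/(C + (-73 + C)*(1 + C)) = 7 + (2*C)/(C + (1 + C)*(-73 + C)) = 7 + 2*C/(C + (1 + C)*(-73 + C)))
1/(-857 + b(H)) = 1/(-857 + (511 - 7*47² + 495*47)/(73 - 1*47² + 71*47)) = 1/(-857 + (511 - 7*2209 + 23265)/(73 - 1*2209 + 3337)) = 1/(-857 + (511 - 15463 + 23265)/(73 - 2209 + 3337)) = 1/(-857 + 8313/1201) = 1/(-1020944/1201) = -1201/1020944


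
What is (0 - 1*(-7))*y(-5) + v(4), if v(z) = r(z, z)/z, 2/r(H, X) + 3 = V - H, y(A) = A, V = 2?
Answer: -351/10 ≈ -35.100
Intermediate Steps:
r(H, X) = 2/(-1 - H) (r(H, X) = 2/(-3 + (2 - H)) = 2/(-1 - H))
v(z) = -2/(z*(1 + z)) (v(z) = (-2/(1 + z))/z = -2/(z*(1 + z)))
(0 - 1*(-7))*y(-5) + v(4) = (0 - 1*(-7))*(-5) - 2/(4*(1 + 4)) = (0 + 7)*(-5) - 2*¼/5 = 7*(-5) - 2*¼*⅕ = -35 - ⅒ = -351/10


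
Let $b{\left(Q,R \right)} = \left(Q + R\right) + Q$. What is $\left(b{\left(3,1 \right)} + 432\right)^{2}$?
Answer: $192721$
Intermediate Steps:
$b{\left(Q,R \right)} = R + 2 Q$
$\left(b{\left(3,1 \right)} + 432\right)^{2} = \left(\left(1 + 2 \cdot 3\right) + 432\right)^{2} = \left(\left(1 + 6\right) + 432\right)^{2} = \left(7 + 432\right)^{2} = 439^{2} = 192721$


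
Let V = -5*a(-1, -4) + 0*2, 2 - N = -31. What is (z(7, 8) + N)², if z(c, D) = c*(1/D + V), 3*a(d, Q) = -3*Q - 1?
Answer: 5139289/576 ≈ 8922.4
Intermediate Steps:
N = 33 (N = 2 - 1*(-31) = 2 + 31 = 33)
a(d, Q) = -⅓ - Q (a(d, Q) = (-3*Q - 1)/3 = (-1 - 3*Q)/3 = -⅓ - Q)
V = -55/3 (V = -5*(-⅓ - 1*(-4)) + 0*2 = -5*(-⅓ + 4) + 0 = -5*11/3 + 0 = -55/3 + 0 = -55/3 ≈ -18.333)
z(c, D) = c*(-55/3 + 1/D) (z(c, D) = c*(1/D - 55/3) = c*(-55/3 + 1/D))
(z(7, 8) + N)² = ((-55/3*7 + 7/8) + 33)² = ((-385/3 + 7*(⅛)) + 33)² = ((-385/3 + 7/8) + 33)² = (-3059/24 + 33)² = (-2267/24)² = 5139289/576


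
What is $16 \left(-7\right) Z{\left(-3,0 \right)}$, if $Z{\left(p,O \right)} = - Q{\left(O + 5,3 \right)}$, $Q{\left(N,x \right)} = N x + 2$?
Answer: $1904$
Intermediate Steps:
$Q{\left(N,x \right)} = 2 + N x$
$Z{\left(p,O \right)} = -17 - 3 O$ ($Z{\left(p,O \right)} = - (2 + \left(O + 5\right) 3) = - (2 + \left(5 + O\right) 3) = - (2 + \left(15 + 3 O\right)) = - (17 + 3 O) = -17 - 3 O$)
$16 \left(-7\right) Z{\left(-3,0 \right)} = 16 \left(-7\right) \left(-17 - 0\right) = - 112 \left(-17 + 0\right) = \left(-112\right) \left(-17\right) = 1904$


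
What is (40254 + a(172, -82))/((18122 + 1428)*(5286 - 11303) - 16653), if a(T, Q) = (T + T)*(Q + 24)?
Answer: -20302/117649003 ≈ -0.00017256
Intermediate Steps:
a(T, Q) = 2*T*(24 + Q) (a(T, Q) = (2*T)*(24 + Q) = 2*T*(24 + Q))
(40254 + a(172, -82))/((18122 + 1428)*(5286 - 11303) - 16653) = (40254 + 2*172*(24 - 82))/((18122 + 1428)*(5286 - 11303) - 16653) = (40254 + 2*172*(-58))/(19550*(-6017) - 16653) = (40254 - 19952)/(-117632350 - 16653) = 20302/(-117649003) = 20302*(-1/117649003) = -20302/117649003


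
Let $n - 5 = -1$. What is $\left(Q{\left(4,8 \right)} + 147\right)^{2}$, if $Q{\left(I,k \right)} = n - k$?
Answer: $20449$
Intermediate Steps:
$n = 4$ ($n = 5 - 1 = 4$)
$Q{\left(I,k \right)} = 4 - k$
$\left(Q{\left(4,8 \right)} + 147\right)^{2} = \left(\left(4 - 8\right) + 147\right)^{2} = \left(-4 + 147\right)^{2} = 143^{2} = 20449$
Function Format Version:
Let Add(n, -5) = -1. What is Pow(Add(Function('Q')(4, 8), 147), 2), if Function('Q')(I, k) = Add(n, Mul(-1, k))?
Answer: 20449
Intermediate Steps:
n = 4 (n = Add(5, -1) = 4)
Function('Q')(I, k) = Add(4, Mul(-1, k))
Pow(Add(Function('Q')(4, 8), 147), 2) = Pow(Add(Add(4, Mul(-1, 8)), 147), 2) = Pow(Add(Add(4, -8), 147), 2) = Pow(Add(-4, 147), 2) = Pow(143, 2) = 20449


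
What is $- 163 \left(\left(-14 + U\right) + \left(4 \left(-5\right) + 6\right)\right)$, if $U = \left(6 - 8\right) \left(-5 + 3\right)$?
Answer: $3912$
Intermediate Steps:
$U = 4$ ($U = \left(-2\right) \left(-2\right) = 4$)
$- 163 \left(\left(-14 + U\right) + \left(4 \left(-5\right) + 6\right)\right) = - 163 \left(\left(-14 + 4\right) + \left(4 \left(-5\right) + 6\right)\right) = - 163 \left(-10 + \left(-20 + 6\right)\right) = - 163 \left(-10 - 14\right) = \left(-163\right) \left(-24\right) = 3912$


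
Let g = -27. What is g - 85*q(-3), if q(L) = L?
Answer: 228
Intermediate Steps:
g - 85*q(-3) = -27 - 85*(-3) = -27 + 255 = 228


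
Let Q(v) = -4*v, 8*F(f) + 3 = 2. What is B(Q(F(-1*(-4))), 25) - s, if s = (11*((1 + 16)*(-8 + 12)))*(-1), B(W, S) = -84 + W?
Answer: 1329/2 ≈ 664.50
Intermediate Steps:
F(f) = -⅛ (F(f) = -3/8 + (⅛)*2 = -3/8 + ¼ = -⅛)
s = -748 (s = (11*(17*4))*(-1) = (11*68)*(-1) = 748*(-1) = -748)
B(Q(F(-1*(-4))), 25) - s = (-84 - 4*(-⅛)) - 1*(-748) = (-84 + ½) + 748 = -167/2 + 748 = 1329/2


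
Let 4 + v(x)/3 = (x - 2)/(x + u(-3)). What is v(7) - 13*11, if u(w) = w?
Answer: -605/4 ≈ -151.25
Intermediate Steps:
v(x) = -12 + 3*(-2 + x)/(-3 + x) (v(x) = -12 + 3*((x - 2)/(x - 3)) = -12 + 3*((-2 + x)/(-3 + x)) = -12 + 3*(-2 + x)/(-3 + x))
v(7) - 13*11 = 3*(10 - 3*7)/(-3 + 7) - 13*11 = 3*(10 - 21)/4 - 143 = 3*(¼)*(-11) - 143 = -33/4 - 143 = -605/4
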